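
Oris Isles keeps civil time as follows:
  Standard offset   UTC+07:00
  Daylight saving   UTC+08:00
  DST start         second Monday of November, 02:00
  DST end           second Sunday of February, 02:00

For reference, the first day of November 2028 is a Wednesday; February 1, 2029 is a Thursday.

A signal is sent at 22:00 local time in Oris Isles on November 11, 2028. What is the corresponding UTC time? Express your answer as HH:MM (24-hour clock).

15:00

1 November 2028 is a Wednesday, so the first Monday is November 6 and the second is November 13.
1 February 2029 is a Thursday, so the first Sunday is February 4 and the second is February 11.
Daylight saving runs 13 November 2028 – 11 February 2029; November 11, 2028 is outside that window, so Oris Isles is on standard time at UTC+07:00.
22:00 local − 7h = 15:00 UTC.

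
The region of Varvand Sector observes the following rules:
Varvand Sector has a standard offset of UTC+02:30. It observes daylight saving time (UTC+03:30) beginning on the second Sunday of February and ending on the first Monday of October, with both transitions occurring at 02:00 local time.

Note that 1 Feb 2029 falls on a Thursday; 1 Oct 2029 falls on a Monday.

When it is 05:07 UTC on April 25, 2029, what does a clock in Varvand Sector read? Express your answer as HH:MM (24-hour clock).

08:37

1 February 2029 is a Thursday, so the first Sunday is February 4 and the second is February 11.
1 October 2029 is a Monday, so the first Monday is October 1.
At the standard offset (UTC+02:30), 05:07 UTC + 2h30m = 07:37 Varvand Sector standard time.
The standard-time date in Varvand Sector, April 25, 2029, falls between 11 February and 1 October, so daylight saving is in effect and Varvand Sector is at UTC+03:30.
05:07 UTC + 3h30m = 08:37 local.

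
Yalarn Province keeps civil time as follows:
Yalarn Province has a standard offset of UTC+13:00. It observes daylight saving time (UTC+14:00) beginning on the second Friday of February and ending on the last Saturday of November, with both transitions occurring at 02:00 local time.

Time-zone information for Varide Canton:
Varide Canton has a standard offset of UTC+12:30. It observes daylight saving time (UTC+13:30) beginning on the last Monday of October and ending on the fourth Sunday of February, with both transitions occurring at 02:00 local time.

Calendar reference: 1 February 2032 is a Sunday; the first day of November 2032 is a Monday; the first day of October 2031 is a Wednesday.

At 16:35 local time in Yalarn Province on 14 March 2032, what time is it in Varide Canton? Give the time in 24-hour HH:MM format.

15:05

1 February 2032 is a Sunday, so the first Friday is February 6 and the second is February 13.
1 November 2032 is a Monday, so Saturdays fall on 6, 13, 20, 27; the last is November 27.
14 March 2032 falls between 13 February and 27 November, so daylight saving is in effect and Yalarn Province is at UTC+14:00.
16:35 Yalarn Province − 14h = 02:35 UTC.
1 October 2031 is a Wednesday, so Mondays fall on 6, 13, 20, 27; the last is October 27.
1 February 2032 is a Sunday, so the first Sunday is February 1 and the fourth is February 22.
At the standard offset (UTC+12:30), 02:35 UTC + 12h30m = 15:05 Varide Canton standard time.
Daylight saving runs 27 October 2031 – 22 February 2032; the standard-time date in Varide Canton, 14 March 2032, is outside that window, so Varide Canton is on standard time at UTC+12:30.
02:35 UTC + 12h30m = 15:05 Varide Canton.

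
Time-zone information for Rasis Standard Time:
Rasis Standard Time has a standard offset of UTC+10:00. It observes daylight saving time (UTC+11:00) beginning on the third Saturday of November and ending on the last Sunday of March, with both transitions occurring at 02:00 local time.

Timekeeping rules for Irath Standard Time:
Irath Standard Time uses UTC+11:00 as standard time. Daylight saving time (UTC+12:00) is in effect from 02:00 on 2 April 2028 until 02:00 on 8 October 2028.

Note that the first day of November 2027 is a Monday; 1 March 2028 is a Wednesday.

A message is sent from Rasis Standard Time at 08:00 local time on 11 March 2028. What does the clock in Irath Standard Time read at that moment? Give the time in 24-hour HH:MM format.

1 November 2027 is a Monday, so the first Saturday is November 6 and the third is November 20.
1 March 2028 is a Wednesday, so Sundays fall on 5, 12, 19, 26; the last is March 26.
11 March 2028 lies within the daylight-saving period (20 November 2027 – 26 March 2028), so Rasis Standard Time is on daylight time, UTC+11:00.
08:00 Rasis Standard Time − 11h = 21:00 UTC (rolling into the previous day, 10 March 2028).
At the standard offset (UTC+11:00), 21:00 UTC + 11h = 08:00 Irath Standard Time standard time (rolling into the next day, 11 March 2028).
Daylight saving runs 2 April – 8 October; the standard-time date in Irath Standard Time, 11 March 2028, is outside that window, so Irath Standard Time is on standard time at UTC+11:00.
21:00 UTC + 11h = 08:00 Irath Standard Time (rolling into the next day, 11 March 2028).

08:00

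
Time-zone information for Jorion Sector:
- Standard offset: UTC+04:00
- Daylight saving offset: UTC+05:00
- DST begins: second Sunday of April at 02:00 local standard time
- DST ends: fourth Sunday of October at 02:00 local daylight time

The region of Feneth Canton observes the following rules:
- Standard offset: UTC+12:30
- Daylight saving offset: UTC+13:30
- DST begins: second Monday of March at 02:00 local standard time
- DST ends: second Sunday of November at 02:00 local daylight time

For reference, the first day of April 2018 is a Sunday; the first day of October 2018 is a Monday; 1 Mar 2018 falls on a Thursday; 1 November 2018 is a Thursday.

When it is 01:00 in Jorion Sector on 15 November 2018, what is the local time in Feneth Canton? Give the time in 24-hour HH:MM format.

09:30

1 April 2018 is a Sunday, so the first Sunday is April 1 and the second is April 8.
1 October 2018 is a Monday, so the first Sunday is October 7 and the fourth is October 28.
Daylight saving runs 8 April – 28 October; 15 November 2018 is outside that window, so Jorion Sector is on standard time at UTC+04:00.
01:00 Jorion Sector − 4h = 21:00 UTC (rolling into the previous day, 14 November 2018).
1 March 2018 is a Thursday, so the first Monday is March 5 and the second is March 12.
1 November 2018 is a Thursday, so the first Sunday is November 4 and the second is November 11.
At the standard offset (UTC+12:30), 21:00 UTC + 12h30m = 09:30 Feneth Canton standard time (rolling into the next day, 15 November 2018).
The standard-time date in Feneth Canton, 15 November 2018, is outside the daylight-saving period (12 March – 11 November), so Feneth Canton is on standard time, UTC+12:30.
21:00 UTC + 12h30m = 09:30 Feneth Canton (rolling into the next day, 15 November 2018).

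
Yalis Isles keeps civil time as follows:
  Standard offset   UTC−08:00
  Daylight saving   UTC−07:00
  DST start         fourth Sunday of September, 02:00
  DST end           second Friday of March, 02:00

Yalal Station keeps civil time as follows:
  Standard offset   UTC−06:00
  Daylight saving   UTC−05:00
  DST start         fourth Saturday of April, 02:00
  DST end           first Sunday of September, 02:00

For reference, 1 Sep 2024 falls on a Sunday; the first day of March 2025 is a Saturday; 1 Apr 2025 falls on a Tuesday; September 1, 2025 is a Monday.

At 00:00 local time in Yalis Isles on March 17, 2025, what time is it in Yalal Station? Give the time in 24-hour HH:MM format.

1 September 2024 is a Sunday, so the first Sunday is September 1 and the fourth is September 22.
1 March 2025 is a Saturday, so the first Friday is March 7 and the second is March 14.
Daylight saving runs 22 September 2024 – 14 March 2025; March 17, 2025 is outside that window, so Yalis Isles is on standard time at UTC−08:00.
00:00 Yalis Isles + 8h = 08:00 UTC.
1 April 2025 is a Tuesday, so the first Saturday is April 5 and the fourth is April 26.
1 September 2025 is a Monday, so the first Sunday is September 7.
At the standard offset (UTC−06:00), 08:00 UTC − 6h = 02:00 Yalal Station standard time.
Daylight saving runs 26 April – 7 September; the standard-time date in Yalal Station, March 17, 2025, is outside that window, so Yalal Station is on standard time at UTC−06:00.
08:00 UTC − 6h = 02:00 Yalal Station.

02:00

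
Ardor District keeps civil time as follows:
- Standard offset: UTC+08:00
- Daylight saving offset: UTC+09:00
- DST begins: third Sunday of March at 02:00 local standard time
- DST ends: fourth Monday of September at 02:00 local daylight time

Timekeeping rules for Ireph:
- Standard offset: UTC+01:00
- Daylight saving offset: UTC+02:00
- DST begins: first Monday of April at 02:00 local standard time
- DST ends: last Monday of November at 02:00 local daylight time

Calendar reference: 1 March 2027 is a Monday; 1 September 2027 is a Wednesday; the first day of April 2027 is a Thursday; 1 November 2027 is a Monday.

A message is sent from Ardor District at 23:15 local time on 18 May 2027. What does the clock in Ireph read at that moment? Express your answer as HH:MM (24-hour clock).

1 March 2027 is a Monday, so the first Sunday is March 7 and the third is March 21.
1 September 2027 is a Wednesday, so the first Monday is September 6 and the fourth is September 27.
18 May 2027 lies within the daylight-saving period (21 March – 27 September), so Ardor District is on daylight time, UTC+09:00.
23:15 Ardor District − 9h = 14:15 UTC.
1 April 2027 is a Thursday, so the first Monday is April 5.
1 November 2027 is a Monday, so Mondays fall on 1, 8, 15, 22, 29; the last is November 29.
At the standard offset (UTC+01:00), 14:15 UTC + 1h = 15:15 Ireph standard time.
Daylight saving runs 5 April – 29 November; the standard-time date in Ireph, 18 May 2027, is inside that window, so Ireph is at UTC+02:00.
14:15 UTC + 2h = 16:15 Ireph.

16:15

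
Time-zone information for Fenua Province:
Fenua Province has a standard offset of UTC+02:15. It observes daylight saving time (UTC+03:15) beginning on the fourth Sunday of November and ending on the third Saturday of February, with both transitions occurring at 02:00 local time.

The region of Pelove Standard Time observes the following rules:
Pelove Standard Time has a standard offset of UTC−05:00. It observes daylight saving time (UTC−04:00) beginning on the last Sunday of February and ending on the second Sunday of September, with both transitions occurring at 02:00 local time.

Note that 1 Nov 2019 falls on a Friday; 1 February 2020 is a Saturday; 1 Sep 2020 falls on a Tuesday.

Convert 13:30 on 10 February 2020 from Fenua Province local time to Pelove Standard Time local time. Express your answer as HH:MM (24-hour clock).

05:15

1 November 2019 is a Friday, so the first Sunday is November 3 and the fourth is November 24.
1 February 2020 is a Saturday, so the first Saturday is February 1 and the third is February 15.
Daylight saving runs 24 November 2019 – 15 February 2020; 10 February 2020 is inside that window, so Fenua Province is at UTC+03:15.
13:30 Fenua Province − 3h15m = 10:15 UTC.
1 February 2020 is a Saturday, so Sundays fall on 2, 9, 16, 23; the last is February 23.
1 September 2020 is a Tuesday, so the first Sunday is September 6 and the second is September 13.
At the standard offset (UTC−05:00), 10:15 UTC − 5h = 05:15 Pelove Standard Time standard time.
The standard-time date in Pelove Standard Time, 10 February 2020, is outside the daylight-saving period (23 February – 13 September), so Pelove Standard Time is on standard time, UTC−05:00.
10:15 UTC − 5h = 05:15 Pelove Standard Time.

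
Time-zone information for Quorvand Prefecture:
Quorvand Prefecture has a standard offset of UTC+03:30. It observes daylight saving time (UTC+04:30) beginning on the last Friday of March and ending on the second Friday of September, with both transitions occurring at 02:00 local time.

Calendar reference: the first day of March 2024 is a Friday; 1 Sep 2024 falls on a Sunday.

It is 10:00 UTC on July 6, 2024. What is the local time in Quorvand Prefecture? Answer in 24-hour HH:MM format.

14:30

1 March 2024 is a Friday, so Fridays fall on 1, 8, 15, 22, 29; the last is March 29.
1 September 2024 is a Sunday, so the first Friday is September 6 and the second is September 13.
At the standard offset (UTC+03:30), 10:00 UTC + 3h30m = 13:30 Quorvand Prefecture standard time.
The standard-time date in Quorvand Prefecture, July 6, 2024, falls between 29 March and 13 September, so daylight saving is in effect and Quorvand Prefecture is at UTC+04:30.
10:00 UTC + 4h30m = 14:30 local.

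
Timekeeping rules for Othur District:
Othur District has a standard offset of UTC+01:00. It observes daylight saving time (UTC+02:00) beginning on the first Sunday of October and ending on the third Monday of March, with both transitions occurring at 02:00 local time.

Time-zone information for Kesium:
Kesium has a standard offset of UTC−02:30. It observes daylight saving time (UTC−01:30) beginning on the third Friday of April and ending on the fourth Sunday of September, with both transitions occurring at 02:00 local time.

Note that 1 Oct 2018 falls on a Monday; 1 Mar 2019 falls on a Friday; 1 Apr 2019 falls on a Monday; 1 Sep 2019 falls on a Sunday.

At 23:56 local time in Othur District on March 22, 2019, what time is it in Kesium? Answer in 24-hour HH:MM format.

1 October 2018 is a Monday, so the first Sunday is October 7.
1 March 2019 is a Friday, so the first Monday is March 4 and the third is March 18.
Daylight saving runs 7 October 2018 – 18 March 2019; March 22, 2019 is outside that window, so Othur District is on standard time at UTC+01:00.
23:56 Othur District − 1h = 22:56 UTC.
1 April 2019 is a Monday, so the first Friday is April 5 and the third is April 19.
1 September 2019 is a Sunday, so the first Sunday is September 1 and the fourth is September 22.
At the standard offset (UTC−02:30), 22:56 UTC − 2h30m = 20:26 Kesium standard time.
The standard-time date in Kesium, March 22, 2019, is outside the daylight-saving period (19 April – 22 September), so Kesium is on standard time, UTC−02:30.
22:56 UTC − 2h30m = 20:26 Kesium.

20:26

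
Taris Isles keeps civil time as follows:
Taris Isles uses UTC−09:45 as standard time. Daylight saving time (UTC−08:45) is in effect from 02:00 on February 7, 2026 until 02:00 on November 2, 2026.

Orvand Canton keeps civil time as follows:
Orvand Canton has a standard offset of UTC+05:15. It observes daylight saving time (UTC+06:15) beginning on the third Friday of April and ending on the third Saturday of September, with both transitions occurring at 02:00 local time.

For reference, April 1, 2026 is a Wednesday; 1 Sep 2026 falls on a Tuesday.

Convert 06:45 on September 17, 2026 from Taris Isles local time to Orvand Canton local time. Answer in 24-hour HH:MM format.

21:45

September 17, 2026 falls between 7 February and 2 November, so daylight saving is in effect and Taris Isles is at UTC−08:45.
06:45 Taris Isles + 8h45m = 15:30 UTC.
1 April 2026 is a Wednesday, so the first Friday is April 3 and the third is April 17.
1 September 2026 is a Tuesday, so the first Saturday is September 5 and the third is September 19.
At the standard offset (UTC+05:15), 15:30 UTC + 5h15m = 20:45 Orvand Canton standard time.
The standard-time date in Orvand Canton, September 17, 2026, lies within the daylight-saving period (17 April – 19 September), so Orvand Canton is on daylight time, UTC+06:15.
15:30 UTC + 6h15m = 21:45 Orvand Canton.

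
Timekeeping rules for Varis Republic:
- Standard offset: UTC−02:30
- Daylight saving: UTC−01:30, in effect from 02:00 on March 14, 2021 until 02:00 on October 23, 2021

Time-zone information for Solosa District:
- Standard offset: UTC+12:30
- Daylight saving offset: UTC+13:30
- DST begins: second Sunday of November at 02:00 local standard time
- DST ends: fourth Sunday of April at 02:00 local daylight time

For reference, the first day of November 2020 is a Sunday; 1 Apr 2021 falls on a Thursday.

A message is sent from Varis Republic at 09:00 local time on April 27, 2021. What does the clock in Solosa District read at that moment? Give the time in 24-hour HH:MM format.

April 27, 2021 lies within the daylight-saving period (14 March – 23 October), so Varis Republic is on daylight time, UTC−01:30.
09:00 Varis Republic + 1h30m = 10:30 UTC.
1 November 2020 is a Sunday, so the first Sunday is November 1 and the second is November 8.
1 April 2021 is a Thursday, so the first Sunday is April 4 and the fourth is April 25.
At the standard offset (UTC+12:30), 10:30 UTC + 12h30m = 23:00 Solosa District standard time.
The standard-time date in Solosa District, April 27, 2021, is outside the daylight-saving period (8 November 2020 – 25 April 2021), so Solosa District is on standard time, UTC+12:30.
10:30 UTC + 12h30m = 23:00 Solosa District.

23:00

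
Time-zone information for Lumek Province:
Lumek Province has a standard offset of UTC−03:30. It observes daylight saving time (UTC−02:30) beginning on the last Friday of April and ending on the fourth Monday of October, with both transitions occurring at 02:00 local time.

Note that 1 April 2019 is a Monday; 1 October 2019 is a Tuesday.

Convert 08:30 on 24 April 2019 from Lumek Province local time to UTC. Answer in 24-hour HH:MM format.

12:00

1 April 2019 is a Monday, so Fridays fall on 5, 12, 19, 26; the last is April 26.
1 October 2019 is a Tuesday, so the first Monday is October 7 and the fourth is October 28.
Daylight saving runs 26 April – 28 October; 24 April 2019 is outside that window, so Lumek Province is on standard time at UTC−03:30.
08:30 local + 3h30m = 12:00 UTC.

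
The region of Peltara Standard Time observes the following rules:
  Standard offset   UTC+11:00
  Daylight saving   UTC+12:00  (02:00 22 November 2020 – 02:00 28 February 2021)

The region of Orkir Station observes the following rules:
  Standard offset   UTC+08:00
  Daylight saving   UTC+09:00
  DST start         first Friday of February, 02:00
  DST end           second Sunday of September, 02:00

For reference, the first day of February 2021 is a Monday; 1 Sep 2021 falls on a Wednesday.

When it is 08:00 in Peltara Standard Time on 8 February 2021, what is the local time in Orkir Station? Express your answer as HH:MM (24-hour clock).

05:00

Daylight saving runs 22 November 2020 – 28 February 2021; 8 February 2021 is inside that window, so Peltara Standard Time is at UTC+12:00.
08:00 Peltara Standard Time − 12h = 20:00 UTC (rolling into the previous day, 7 February 2021).
1 February 2021 is a Monday, so the first Friday is February 5.
1 September 2021 is a Wednesday, so the first Sunday is September 5 and the second is September 12.
At the standard offset (UTC+08:00), 20:00 UTC + 8h = 04:00 Orkir Station standard time (rolling into the next day, 8 February 2021).
The standard-time date in Orkir Station, 8 February 2021, falls between 5 February and 12 September, so daylight saving is in effect and Orkir Station is at UTC+09:00.
20:00 UTC + 9h = 05:00 Orkir Station (rolling into the next day, 8 February 2021).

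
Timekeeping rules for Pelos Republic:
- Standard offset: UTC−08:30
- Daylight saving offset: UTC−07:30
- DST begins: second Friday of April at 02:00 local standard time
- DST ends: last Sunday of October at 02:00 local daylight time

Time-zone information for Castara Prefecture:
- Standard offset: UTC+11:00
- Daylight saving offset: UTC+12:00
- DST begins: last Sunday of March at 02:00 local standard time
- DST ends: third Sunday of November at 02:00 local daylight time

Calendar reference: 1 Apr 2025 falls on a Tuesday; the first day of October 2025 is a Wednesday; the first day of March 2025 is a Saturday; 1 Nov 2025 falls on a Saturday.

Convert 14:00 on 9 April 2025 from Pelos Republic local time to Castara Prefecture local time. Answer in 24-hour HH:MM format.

1 April 2025 is a Tuesday, so the first Friday is April 4 and the second is April 11.
1 October 2025 is a Wednesday, so Sundays fall on 5, 12, 19, 26; the last is October 26.
9 April 2025 is outside the daylight-saving period (11 April – 26 October), so Pelos Republic is on standard time, UTC−08:30.
14:00 Pelos Republic + 8h30m = 22:30 UTC.
1 March 2025 is a Saturday, so Sundays fall on 2, 9, 16, 23, 30; the last is March 30.
1 November 2025 is a Saturday, so the first Sunday is November 2 and the third is November 16.
At the standard offset (UTC+11:00), 22:30 UTC + 11h = 09:30 Castara Prefecture standard time (rolling into the next day, 10 April 2025).
Daylight saving runs 30 March – 16 November; the standard-time date in Castara Prefecture, 10 April 2025, is inside that window, so Castara Prefecture is at UTC+12:00.
22:30 UTC + 12h = 10:30 Castara Prefecture (rolling into the next day, 10 April 2025).

10:30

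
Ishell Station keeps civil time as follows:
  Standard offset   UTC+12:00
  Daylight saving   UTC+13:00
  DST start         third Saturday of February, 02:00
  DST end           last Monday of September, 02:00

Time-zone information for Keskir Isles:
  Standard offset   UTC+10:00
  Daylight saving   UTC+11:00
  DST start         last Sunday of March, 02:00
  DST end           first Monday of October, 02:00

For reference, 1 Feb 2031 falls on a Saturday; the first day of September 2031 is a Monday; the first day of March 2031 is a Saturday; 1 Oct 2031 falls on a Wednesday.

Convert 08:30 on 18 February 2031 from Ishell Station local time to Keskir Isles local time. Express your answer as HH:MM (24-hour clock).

05:30

1 February 2031 is a Saturday, so the first Saturday is February 1 and the third is February 15.
1 September 2031 is a Monday, so Mondays fall on 1, 8, 15, 22, 29; the last is September 29.
Daylight saving runs 15 February – 29 September; 18 February 2031 is inside that window, so Ishell Station is at UTC+13:00.
08:30 Ishell Station − 13h = 19:30 UTC (rolling into the previous day, 17 February 2031).
1 March 2031 is a Saturday, so Sundays fall on 2, 9, 16, 23, 30; the last is March 30.
1 October 2031 is a Wednesday, so the first Monday is October 6.
At the standard offset (UTC+10:00), 19:30 UTC + 10h = 05:30 Keskir Isles standard time (rolling into the next day, 18 February 2031).
The standard-time date in Keskir Isles, 18 February 2031, does not fall between 30 March and 6 October, so daylight saving is not in effect and Keskir Isles is at UTC+10:00.
19:30 UTC + 10h = 05:30 Keskir Isles (rolling into the next day, 18 February 2031).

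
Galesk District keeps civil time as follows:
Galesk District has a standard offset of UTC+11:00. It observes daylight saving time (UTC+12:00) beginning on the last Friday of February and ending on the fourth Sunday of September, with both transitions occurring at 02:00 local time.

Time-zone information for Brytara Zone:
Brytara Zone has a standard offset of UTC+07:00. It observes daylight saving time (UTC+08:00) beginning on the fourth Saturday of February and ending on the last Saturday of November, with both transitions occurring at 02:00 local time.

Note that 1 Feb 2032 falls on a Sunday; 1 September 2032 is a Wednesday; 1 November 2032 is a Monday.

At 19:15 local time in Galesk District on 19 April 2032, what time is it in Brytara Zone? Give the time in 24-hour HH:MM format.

1 February 2032 is a Sunday, so Fridays fall on 6, 13, 20, 27; the last is February 27.
1 September 2032 is a Wednesday, so the first Sunday is September 5 and the fourth is September 26.
19 April 2032 falls between 27 February and 26 September, so daylight saving is in effect and Galesk District is at UTC+12:00.
19:15 Galesk District − 12h = 07:15 UTC.
1 February 2032 is a Sunday, so the first Saturday is February 7 and the fourth is February 28.
1 November 2032 is a Monday, so Saturdays fall on 6, 13, 20, 27; the last is November 27.
At the standard offset (UTC+07:00), 07:15 UTC + 7h = 14:15 Brytara Zone standard time.
Daylight saving runs 28 February – 27 November; the standard-time date in Brytara Zone, 19 April 2032, is inside that window, so Brytara Zone is at UTC+08:00.
07:15 UTC + 8h = 15:15 Brytara Zone.

15:15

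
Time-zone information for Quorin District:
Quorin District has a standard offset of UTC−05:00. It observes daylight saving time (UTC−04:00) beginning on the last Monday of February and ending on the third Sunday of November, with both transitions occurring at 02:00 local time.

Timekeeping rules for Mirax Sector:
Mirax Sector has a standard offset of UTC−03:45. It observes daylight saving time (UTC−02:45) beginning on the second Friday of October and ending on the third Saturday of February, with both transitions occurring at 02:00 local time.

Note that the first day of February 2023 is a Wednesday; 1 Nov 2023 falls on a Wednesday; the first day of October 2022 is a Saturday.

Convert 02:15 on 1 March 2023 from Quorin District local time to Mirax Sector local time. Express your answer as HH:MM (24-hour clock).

1 February 2023 is a Wednesday, so Mondays fall on 6, 13, 20, 27; the last is February 27.
1 November 2023 is a Wednesday, so the first Sunday is November 5 and the third is November 19.
Daylight saving runs 27 February – 19 November; 1 March 2023 is inside that window, so Quorin District is at UTC−04:00.
02:15 Quorin District + 4h = 06:15 UTC.
1 October 2022 is a Saturday, so the first Friday is October 7 and the second is October 14.
1 February 2023 is a Wednesday, so the first Saturday is February 4 and the third is February 18.
At the standard offset (UTC−03:45), 06:15 UTC − 3h45m = 02:30 Mirax Sector standard time.
Daylight saving runs 14 October 2022 – 18 February 2023; the standard-time date in Mirax Sector, 1 March 2023, is outside that window, so Mirax Sector is on standard time at UTC−03:45.
06:15 UTC − 3h45m = 02:30 Mirax Sector.

02:30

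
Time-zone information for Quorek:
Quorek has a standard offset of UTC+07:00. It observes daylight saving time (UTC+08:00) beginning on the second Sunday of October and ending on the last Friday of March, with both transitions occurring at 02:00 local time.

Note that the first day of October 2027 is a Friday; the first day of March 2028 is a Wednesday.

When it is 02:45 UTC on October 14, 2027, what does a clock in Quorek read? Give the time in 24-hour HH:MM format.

10:45

1 October 2027 is a Friday, so the first Sunday is October 3 and the second is October 10.
1 March 2028 is a Wednesday, so Fridays fall on 3, 10, 17, 24, 31; the last is March 31.
At the standard offset (UTC+07:00), 02:45 UTC + 7h = 09:45 Quorek standard time.
Daylight saving runs 10 October 2027 – 31 March 2028; the standard-time date in Quorek, October 14, 2027, is inside that window, so Quorek is at UTC+08:00.
02:45 UTC + 8h = 10:45 local.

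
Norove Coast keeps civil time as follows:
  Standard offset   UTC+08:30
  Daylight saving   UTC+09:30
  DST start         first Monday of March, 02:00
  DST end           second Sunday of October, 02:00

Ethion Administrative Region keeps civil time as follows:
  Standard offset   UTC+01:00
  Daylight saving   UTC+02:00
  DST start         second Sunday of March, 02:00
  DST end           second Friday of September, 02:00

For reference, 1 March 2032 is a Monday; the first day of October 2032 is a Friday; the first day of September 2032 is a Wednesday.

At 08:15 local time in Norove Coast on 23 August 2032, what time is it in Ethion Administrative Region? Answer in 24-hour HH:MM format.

00:45

1 March 2032 is a Monday, so the first Monday is March 1.
1 October 2032 is a Friday, so the first Sunday is October 3 and the second is October 10.
23 August 2032 falls between 1 March and 10 October, so daylight saving is in effect and Norove Coast is at UTC+09:30.
08:15 Norove Coast − 9h30m = 22:45 UTC (rolling into the previous day, 22 August 2032).
1 March 2032 is a Monday, so the first Sunday is March 7 and the second is March 14.
1 September 2032 is a Wednesday, so the first Friday is September 3 and the second is September 10.
At the standard offset (UTC+01:00), 22:45 UTC + 1h = 23:45 Ethion Administrative Region standard time.
The standard-time date in Ethion Administrative Region, 22 August 2032, falls between 14 March and 10 September, so daylight saving is in effect and Ethion Administrative Region is at UTC+02:00.
22:45 UTC + 2h = 00:45 Ethion Administrative Region (rolling into the next day, 23 August 2032).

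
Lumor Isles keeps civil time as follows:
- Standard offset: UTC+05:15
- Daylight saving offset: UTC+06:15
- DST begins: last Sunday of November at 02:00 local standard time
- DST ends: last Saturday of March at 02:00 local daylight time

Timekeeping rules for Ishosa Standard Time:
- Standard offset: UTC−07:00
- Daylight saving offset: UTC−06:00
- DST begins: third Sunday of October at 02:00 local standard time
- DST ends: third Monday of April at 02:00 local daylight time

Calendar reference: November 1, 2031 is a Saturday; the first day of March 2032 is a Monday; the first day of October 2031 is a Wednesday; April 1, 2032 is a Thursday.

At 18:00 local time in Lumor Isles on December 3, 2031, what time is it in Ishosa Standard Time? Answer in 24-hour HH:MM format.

05:45

1 November 2031 is a Saturday, so Sundays fall on 2, 9, 16, 23, 30; the last is November 30.
1 March 2032 is a Monday, so Saturdays fall on 6, 13, 20, 27; the last is March 27.
Daylight saving runs 30 November 2031 – 27 March 2032; December 3, 2031 is inside that window, so Lumor Isles is at UTC+06:15.
18:00 Lumor Isles − 6h15m = 11:45 UTC.
1 October 2031 is a Wednesday, so the first Sunday is October 5 and the third is October 19.
1 April 2032 is a Thursday, so the first Monday is April 5 and the third is April 19.
At the standard offset (UTC−07:00), 11:45 UTC − 7h = 04:45 Ishosa Standard Time standard time.
Daylight saving runs 19 October 2031 – 19 April 2032; the standard-time date in Ishosa Standard Time, December 3, 2031, is inside that window, so Ishosa Standard Time is at UTC−06:00.
11:45 UTC − 6h = 05:45 Ishosa Standard Time.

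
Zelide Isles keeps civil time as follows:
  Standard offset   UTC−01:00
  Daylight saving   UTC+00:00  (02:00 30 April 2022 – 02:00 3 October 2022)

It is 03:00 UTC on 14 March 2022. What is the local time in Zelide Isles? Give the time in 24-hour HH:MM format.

02:00

At the standard offset (UTC−01:00), 03:00 UTC − 1h = 02:00 Zelide Isles standard time.
The standard-time date in Zelide Isles, 14 March 2022, does not fall between 30 April and 3 October, so daylight saving is not in effect and Zelide Isles is at UTC−01:00.
03:00 UTC − 1h = 02:00 local.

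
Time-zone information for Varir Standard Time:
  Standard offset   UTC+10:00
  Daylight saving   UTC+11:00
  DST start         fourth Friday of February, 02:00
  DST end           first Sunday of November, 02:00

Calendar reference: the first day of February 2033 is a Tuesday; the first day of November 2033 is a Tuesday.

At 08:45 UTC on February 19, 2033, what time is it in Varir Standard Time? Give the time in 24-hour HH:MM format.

1 February 2033 is a Tuesday, so the first Friday is February 4 and the fourth is February 25.
1 November 2033 is a Tuesday, so the first Sunday is November 6.
At the standard offset (UTC+10:00), 08:45 UTC + 10h = 18:45 Varir Standard Time standard time.
The standard-time date in Varir Standard Time, February 19, 2033, is outside the daylight-saving period (25 February – 6 November), so Varir Standard Time is on standard time, UTC+10:00.
08:45 UTC + 10h = 18:45 local.

18:45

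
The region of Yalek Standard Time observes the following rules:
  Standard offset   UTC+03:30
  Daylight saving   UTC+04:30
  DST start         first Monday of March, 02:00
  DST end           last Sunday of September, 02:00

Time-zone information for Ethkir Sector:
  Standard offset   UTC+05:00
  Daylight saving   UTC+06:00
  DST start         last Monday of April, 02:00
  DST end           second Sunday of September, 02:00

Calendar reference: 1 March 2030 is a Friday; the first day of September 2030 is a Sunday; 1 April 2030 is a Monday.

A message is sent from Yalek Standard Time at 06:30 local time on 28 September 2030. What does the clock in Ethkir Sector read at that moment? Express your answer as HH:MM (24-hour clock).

07:00

1 March 2030 is a Friday, so the first Monday is March 4.
1 September 2030 is a Sunday, so Sundays fall on 1, 8, 15, 22, 29; the last is September 29.
28 September 2030 lies within the daylight-saving period (4 March – 29 September), so Yalek Standard Time is on daylight time, UTC+04:30.
06:30 Yalek Standard Time − 4h30m = 02:00 UTC.
1 April 2030 is a Monday, so Mondays fall on 1, 8, 15, 22, 29; the last is April 29.
1 September 2030 is a Sunday, so the first Sunday is September 1 and the second is September 8.
At the standard offset (UTC+05:00), 02:00 UTC + 5h = 07:00 Ethkir Sector standard time.
Daylight saving runs 29 April – 8 September; the standard-time date in Ethkir Sector, 28 September 2030, is outside that window, so Ethkir Sector is on standard time at UTC+05:00.
02:00 UTC + 5h = 07:00 Ethkir Sector.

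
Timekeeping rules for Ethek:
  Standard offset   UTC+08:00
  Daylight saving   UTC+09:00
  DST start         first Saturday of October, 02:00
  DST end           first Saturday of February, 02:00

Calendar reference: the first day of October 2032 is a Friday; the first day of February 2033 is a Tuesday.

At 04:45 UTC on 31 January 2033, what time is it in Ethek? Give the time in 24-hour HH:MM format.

13:45

1 October 2032 is a Friday, so the first Saturday is October 2.
1 February 2033 is a Tuesday, so the first Saturday is February 5.
At the standard offset (UTC+08:00), 04:45 UTC + 8h = 12:45 Ethek standard time.
The standard-time date in Ethek, 31 January 2033, lies within the daylight-saving period (2 October 2032 – 5 February 2033), so Ethek is on daylight time, UTC+09:00.
04:45 UTC + 9h = 13:45 local.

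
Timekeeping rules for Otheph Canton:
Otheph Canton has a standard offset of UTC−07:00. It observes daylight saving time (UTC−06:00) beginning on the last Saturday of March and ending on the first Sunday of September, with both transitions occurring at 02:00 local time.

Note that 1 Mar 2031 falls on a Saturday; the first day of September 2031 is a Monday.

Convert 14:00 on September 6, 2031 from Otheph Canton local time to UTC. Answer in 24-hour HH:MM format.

1 March 2031 is a Saturday, so Saturdays fall on 1, 8, 15, 22, 29; the last is March 29.
1 September 2031 is a Monday, so the first Sunday is September 7.
September 6, 2031 falls between 29 March and 7 September, so daylight saving is in effect and Otheph Canton is at UTC−06:00.
14:00 local + 6h = 20:00 UTC.

20:00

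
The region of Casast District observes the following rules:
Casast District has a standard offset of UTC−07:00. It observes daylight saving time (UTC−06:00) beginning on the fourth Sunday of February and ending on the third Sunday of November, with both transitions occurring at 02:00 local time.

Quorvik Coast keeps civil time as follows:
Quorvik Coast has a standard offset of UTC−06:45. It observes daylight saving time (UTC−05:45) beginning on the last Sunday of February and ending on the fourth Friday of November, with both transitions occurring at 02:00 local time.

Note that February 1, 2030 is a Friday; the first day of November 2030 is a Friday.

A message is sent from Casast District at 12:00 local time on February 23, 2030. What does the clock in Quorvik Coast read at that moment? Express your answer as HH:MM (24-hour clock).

12:15

1 February 2030 is a Friday, so the first Sunday is February 3 and the fourth is February 24.
1 November 2030 is a Friday, so the first Sunday is November 3 and the third is November 17.
February 23, 2030 is outside the daylight-saving period (24 February – 17 November), so Casast District is on standard time, UTC−07:00.
12:00 Casast District + 7h = 19:00 UTC.
1 February 2030 is a Friday, so Sundays fall on 3, 10, 17, 24; the last is February 24.
1 November 2030 is a Friday, so the first Friday is November 1 and the fourth is November 22.
At the standard offset (UTC−06:45), 19:00 UTC − 6h45m = 12:15 Quorvik Coast standard time.
Daylight saving runs 24 February – 22 November; the standard-time date in Quorvik Coast, February 23, 2030, is outside that window, so Quorvik Coast is on standard time at UTC−06:45.
19:00 UTC − 6h45m = 12:15 Quorvik Coast.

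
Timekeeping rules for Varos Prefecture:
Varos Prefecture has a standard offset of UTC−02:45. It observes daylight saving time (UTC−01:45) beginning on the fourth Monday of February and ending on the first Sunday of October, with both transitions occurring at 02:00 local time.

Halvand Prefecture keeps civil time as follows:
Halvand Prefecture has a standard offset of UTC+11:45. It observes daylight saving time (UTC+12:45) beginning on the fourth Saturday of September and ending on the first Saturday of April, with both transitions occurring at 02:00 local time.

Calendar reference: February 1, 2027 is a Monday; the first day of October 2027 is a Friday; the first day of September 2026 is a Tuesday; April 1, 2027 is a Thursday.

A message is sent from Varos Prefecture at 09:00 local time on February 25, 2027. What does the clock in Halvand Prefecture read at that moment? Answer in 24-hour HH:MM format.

23:30

1 February 2027 is a Monday, so the first Monday is February 1 and the fourth is February 22.
1 October 2027 is a Friday, so the first Sunday is October 3.
February 25, 2027 falls between 22 February and 3 October, so daylight saving is in effect and Varos Prefecture is at UTC−01:45.
09:00 Varos Prefecture + 1h45m = 10:45 UTC.
1 September 2026 is a Tuesday, so the first Saturday is September 5 and the fourth is September 26.
1 April 2027 is a Thursday, so the first Saturday is April 3.
At the standard offset (UTC+11:45), 10:45 UTC + 11h45m = 22:30 Halvand Prefecture standard time.
The standard-time date in Halvand Prefecture, February 25, 2027, falls between 26 September 2026 and 3 April 2027, so daylight saving is in effect and Halvand Prefecture is at UTC+12:45.
10:45 UTC + 12h45m = 23:30 Halvand Prefecture.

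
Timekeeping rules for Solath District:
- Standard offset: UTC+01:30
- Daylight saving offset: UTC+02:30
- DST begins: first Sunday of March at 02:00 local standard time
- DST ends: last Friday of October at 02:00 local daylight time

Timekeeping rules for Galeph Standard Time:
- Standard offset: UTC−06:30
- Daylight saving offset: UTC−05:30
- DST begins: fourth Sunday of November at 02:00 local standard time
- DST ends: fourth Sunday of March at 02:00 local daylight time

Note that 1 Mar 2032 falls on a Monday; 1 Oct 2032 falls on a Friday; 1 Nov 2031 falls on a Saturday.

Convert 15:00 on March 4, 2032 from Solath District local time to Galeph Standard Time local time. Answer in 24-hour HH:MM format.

1 March 2032 is a Monday, so the first Sunday is March 7.
1 October 2032 is a Friday, so Fridays fall on 1, 8, 15, 22, 29; the last is October 29.
March 4, 2032 does not fall between 7 March and 29 October, so daylight saving is not in effect and Solath District is at UTC+01:30.
15:00 Solath District − 1h30m = 13:30 UTC.
1 November 2031 is a Saturday, so the first Sunday is November 2 and the fourth is November 23.
1 March 2032 is a Monday, so the first Sunday is March 7 and the fourth is March 28.
At the standard offset (UTC−06:30), 13:30 UTC − 6h30m = 07:00 Galeph Standard Time standard time.
Daylight saving runs 23 November 2031 – 28 March 2032; the standard-time date in Galeph Standard Time, March 4, 2032, is inside that window, so Galeph Standard Time is at UTC−05:30.
13:30 UTC − 5h30m = 08:00 Galeph Standard Time.

08:00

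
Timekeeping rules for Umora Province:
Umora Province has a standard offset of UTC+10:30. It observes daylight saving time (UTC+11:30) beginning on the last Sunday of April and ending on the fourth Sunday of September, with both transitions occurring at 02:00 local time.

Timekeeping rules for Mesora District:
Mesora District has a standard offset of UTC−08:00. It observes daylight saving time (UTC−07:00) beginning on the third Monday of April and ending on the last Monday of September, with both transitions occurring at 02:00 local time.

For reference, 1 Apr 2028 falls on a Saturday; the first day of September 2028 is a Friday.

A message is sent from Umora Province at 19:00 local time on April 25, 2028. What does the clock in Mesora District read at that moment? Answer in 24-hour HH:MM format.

1 April 2028 is a Saturday, so Sundays fall on 2, 9, 16, 23, 30; the last is April 30.
1 September 2028 is a Friday, so the first Sunday is September 3 and the fourth is September 24.
April 25, 2028 is outside the daylight-saving period (30 April – 24 September), so Umora Province is on standard time, UTC+10:30.
19:00 Umora Province − 10h30m = 08:30 UTC.
1 April 2028 is a Saturday, so the first Monday is April 3 and the third is April 17.
1 September 2028 is a Friday, so Mondays fall on 4, 11, 18, 25; the last is September 25.
At the standard offset (UTC−08:00), 08:30 UTC − 8h = 00:30 Mesora District standard time.
Daylight saving runs 17 April – 25 September; the standard-time date in Mesora District, April 25, 2028, is inside that window, so Mesora District is at UTC−07:00.
08:30 UTC − 7h = 01:30 Mesora District.

01:30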